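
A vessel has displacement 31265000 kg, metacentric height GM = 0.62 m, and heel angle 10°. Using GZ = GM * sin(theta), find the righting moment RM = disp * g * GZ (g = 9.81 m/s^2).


Formula: GZ = GM * sin(theta); RM = disp * g * GZ
Step 1 — GZ = 0.62 * sin(10°) = 0.62 * 0.173648 = 0.107662 m
Step 2 — RM = 31265000 * 9.81 * 0.107662 ≈ 33021000 N·m (5 s.f.)

33021000 N·m


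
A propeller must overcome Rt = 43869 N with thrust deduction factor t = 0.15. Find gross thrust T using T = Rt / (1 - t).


Formula: T = Rt / (1 - t)
Step 1 — (1 - t) = 1 - 0.15 = 0.85
Step 2 — T = 43869 / 0.85 ≈ 51611 N (5 s.f.)

51611 N


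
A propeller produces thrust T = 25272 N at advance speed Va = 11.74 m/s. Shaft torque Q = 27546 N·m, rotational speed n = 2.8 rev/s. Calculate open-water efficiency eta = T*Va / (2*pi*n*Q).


Formula: eta = T * Va / (2 * pi * n * Q)
Step 1 — numerator = T * Va = 25272 * 11.74 = 296693.28
Step 2 — 2 * pi * n = 2 * pi * 2.8 = 17.592919
Step 3 — denominator = 17.592919 * 27546 = 484614.55
Step 4 — eta = 296693.28 / 484614.55 ≈ 0.61223 (5 s.f.)

0.61223


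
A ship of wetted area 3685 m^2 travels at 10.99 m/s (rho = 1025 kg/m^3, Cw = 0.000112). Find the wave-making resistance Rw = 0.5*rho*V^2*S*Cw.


Formula: Rw = 0.5 * rho * V^2 * S * Cw
Step 1 — V^2 = 10.99^2 = 120.7801
Step 2 — 0.5 * rho * V^2 = 0.5 * 1025 * 120.7801 = 61899.80125
Step 3 — Rw = 61899.80125 * 3685 * 0.000112 ≈ 25547 N (5 s.f.)

25547 N


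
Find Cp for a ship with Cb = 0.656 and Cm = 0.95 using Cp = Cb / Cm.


Formula: Cp = Cb / Cm
Substituting: Cp = 0.656 / 0.95
Result: Cp ≈ 0.69053 (5 s.f.)

0.69053


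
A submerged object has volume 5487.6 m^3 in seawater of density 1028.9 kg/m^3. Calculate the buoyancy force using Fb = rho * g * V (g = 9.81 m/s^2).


Formula: Fb = rho * g * V
Substituting: Fb = 1028.9 * 9.81 * 5487.6
Intermediate: 1028.9 * 9.81 = 10093.509
Result: Fb = 10093.509 * 5487.6 ≈ 55389000 N (5 s.f.)

55389000 N


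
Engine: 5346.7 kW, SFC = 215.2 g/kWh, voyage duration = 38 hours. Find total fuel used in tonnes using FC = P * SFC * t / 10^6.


Formula: FC (tonnes) = P * SFC * t / 1,000,000
Step 1 — P * SFC * t = 5346.7 * 215.2 * 38 = 43723173.92 g
Step 2 — FC (tonnes) = 43723173.92 / 1,000,000 ≈ 43.723 tonnes (5 s.f.)

43.723 tonnes


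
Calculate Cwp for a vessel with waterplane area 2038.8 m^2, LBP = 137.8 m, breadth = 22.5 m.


Formula: Cwp = Aw / (L * B)
Step 1 — L * B = 137.8 * 22.5 = 3100.5 m^2
Step 2 — Cwp = 2038.8 / 3100.5 ≈ 0.65757 (5 s.f.)

0.65757


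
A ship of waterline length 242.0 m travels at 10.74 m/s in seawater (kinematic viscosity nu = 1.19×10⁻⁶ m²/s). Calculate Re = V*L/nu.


Formula: Re = V * L / nu
Step 1 — V * L = 10.74 * 242.0 = 2599.08 m^2/s
Step 2 — Re = 2599.08 / 1.19e-6 = 2.18e+09

2.18e+09


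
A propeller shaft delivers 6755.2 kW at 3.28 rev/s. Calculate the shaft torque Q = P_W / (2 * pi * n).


Formula: Q = P_W / (2 * pi * n)
Step 1 — P_W = 6755.2 kW * 1000 = 6755200.0 W
Step 2 — 2 * pi * n = 2 * pi * 3.28 = 20.608848
Step 3 — Q = 6755200.0 / 20.608848 ≈ 327780 N·m (5 s.f.)

327780 N·m


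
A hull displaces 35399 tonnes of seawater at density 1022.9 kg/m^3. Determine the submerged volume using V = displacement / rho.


Formula: V = mass / rho
Step 1 — convert tonnes to kg: 35399 t * 1000 = 35399000 kg
Step 2 — V = 35399000 / 1022.9 ≈ 34607 m^3 (5 s.f.)

34607 m^3


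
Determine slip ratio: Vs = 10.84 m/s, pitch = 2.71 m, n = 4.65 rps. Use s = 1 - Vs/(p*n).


Formula: s = 1 - Vs / (p * n)
Step 1 — p * n = 2.71 * 4.65 = 12.6015
Step 2 — Vs / (p*n) = 10.84 / 12.6015 = 0.860215 (6 d.p.)
Step 3 — s = 1 - 0.860215 = 0.139785

0.139785


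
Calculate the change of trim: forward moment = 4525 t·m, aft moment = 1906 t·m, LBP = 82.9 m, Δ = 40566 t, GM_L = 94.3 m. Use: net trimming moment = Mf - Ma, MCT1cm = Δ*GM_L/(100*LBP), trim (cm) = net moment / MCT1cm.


Formula: net trimming moment = Mf - Ma; MCT1cm = Δ*GM_L/(100*LBP); trim = net moment / MCT1cm
Step 1 — net trimming moment = 4525 - 1906 = 2619 t·m
Step 2 — MCT1cm = 40566 * 94.3 / (100 * 82.9) = 461.4444 t·m/cm
Step 3 — trim = 2619 / 461.4444 ≈ 5.6757 cm (5 s.f.)

5.6757 cm


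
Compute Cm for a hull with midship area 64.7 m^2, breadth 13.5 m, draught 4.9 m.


Formula: Cm = Am / (B * T)
Step 1 — B * T = 13.5 * 4.9 = 66.15 m^2
Step 2 — Cm = 64.7 / 66.15 ≈ 0.97808 (5 s.f.)

0.97808


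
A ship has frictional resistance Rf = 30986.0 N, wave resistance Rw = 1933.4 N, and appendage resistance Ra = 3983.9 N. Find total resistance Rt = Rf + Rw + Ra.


Formula: Rt = Rf + Rw + Ra
Substituting: Rt = 30986.0 + 1933.4 + 3983.9
Result: Rt = 36903.3 N

36903.3 N


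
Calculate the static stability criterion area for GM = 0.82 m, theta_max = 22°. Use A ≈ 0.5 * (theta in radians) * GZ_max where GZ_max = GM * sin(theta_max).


Formula: GZ_max = GM * sin(theta); Area = 0.5 * theta_rad * GZ_max
Step 1 — GZ_max = 0.82 * sin(22°) = 0.82 * 0.374607 = 0.307178 m
Step 2 — theta_rad = 22 * pi/180 = 0.383972 rad
Step 3 — Area = 0.5 * 0.383972 * 0.307178 ≈ 0.058974 m·rad (5 s.f.)

0.058974 m·rad


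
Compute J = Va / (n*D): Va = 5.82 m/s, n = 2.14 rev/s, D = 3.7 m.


Formula: J = Va / (n * D)
Step 1 — n * D = 2.14 * 3.7 = 7.918
Step 2 — J = 5.82 / 7.918 ≈ 0.73503 (5 s.f.)

0.73503


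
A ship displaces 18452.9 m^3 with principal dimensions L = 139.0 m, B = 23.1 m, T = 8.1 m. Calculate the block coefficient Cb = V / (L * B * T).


Formula: Cb = V / (L * B * T)
Step 1 — L * B * T = 139.0 * 23.1 * 8.1 = 26008.29 m^3
Step 2 — Cb = 18452.9 / 26008.29 ≈ 0.70950 (5 s.f.)

0.70950


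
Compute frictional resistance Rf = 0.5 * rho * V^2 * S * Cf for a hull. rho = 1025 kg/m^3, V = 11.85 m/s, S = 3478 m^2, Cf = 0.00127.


Formula: Rf = 0.5 * rho * V^2 * S * Cf
Step 1 — V^2 = 11.85^2 = 140.4225
Step 2 — 0.5 * rho * V^2 = 0.5 * 1025 * 140.4225 = 71966.53125
Step 3 — Rf = 71966.53125 * 3478 * 0.00127 ≈ 317880 N (5 s.f.)

317880 N


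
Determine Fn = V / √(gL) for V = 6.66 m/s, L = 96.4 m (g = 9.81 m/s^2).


Formula: Fn = V / sqrt(g * L)
Step 1 — g * L = 9.81 * 96.4 = 945.684
Step 2 — sqrt(g * L) = sqrt(945.684) = 30.751976
Step 3 — Fn = 6.66 / 30.751976 ≈ 0.21657 (5 s.f.)

0.21657


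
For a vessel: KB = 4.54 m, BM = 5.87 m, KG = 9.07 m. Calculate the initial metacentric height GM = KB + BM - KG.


Formula: GM = KB + BM - KG
Step 1 — KM = KB + BM = 4.54 + 5.87 = 10.41 m
Step 2 — GM = KM - KG = 10.41 - 9.07 = 1.34 m

1.34 m


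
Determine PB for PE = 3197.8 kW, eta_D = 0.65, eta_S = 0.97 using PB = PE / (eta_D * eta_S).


Formula: PB = PE / (eta_D * eta_S)
Step 1 — combined efficiency = eta_D * eta_S = 0.65 * 0.97 = 0.6305
Step 2 — PB = 3197.8 / 0.6305 ≈ 5071.8 kW (5 s.f.)

5071.8 kW


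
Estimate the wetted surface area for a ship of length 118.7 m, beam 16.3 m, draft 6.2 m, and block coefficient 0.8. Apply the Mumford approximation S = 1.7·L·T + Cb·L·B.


Formula: S = 1.7*L*T + V/T with V = Cb*L*B*T, i.e. S = L * (1.7*T + Cb*B)
Step 1 — 1.7*T = 1.7 * 6.2 = 10.54 m
Step 2 — Cb*B = 0.8 * 16.3 = 13.04 m
Step 3 — 1.7*T + Cb*B = 10.54 + 13.04 = 23.58 m
Step 4 — S = 118.7 * 23.58 ≈ 2798.9 m^2 (5 s.f.)

2798.9 m^2


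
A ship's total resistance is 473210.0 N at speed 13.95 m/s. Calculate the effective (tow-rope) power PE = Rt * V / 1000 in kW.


Formula: PE = Rt * V / 1000 (kW)
Step 1 — PE (W) = 473210.0 * 13.95 = 6601279.5 W
Step 2 — PE (kW) = 6601279.5 / 1000 ≈ 6601.3 kW (5 s.f.)

6601.3 kW


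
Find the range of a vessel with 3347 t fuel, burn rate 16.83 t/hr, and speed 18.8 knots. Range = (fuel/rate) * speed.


Formula: endurance = fuel / rate; range = endurance * speed
Step 1 — endurance = 3347 / 16.83 = 198.8711 hours
Step 2 — range = 198.8711 * 18.8 ≈ 3738.8 nautical miles (5 s.f.)

3738.8 NM


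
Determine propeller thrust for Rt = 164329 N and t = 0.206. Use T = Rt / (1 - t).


Formula: T = Rt / (1 - t)
Step 1 — (1 - t) = 1 - 0.206 = 0.794
Step 2 — T = 164329 / 0.794 ≈ 206960 N (5 s.f.)

206960 N


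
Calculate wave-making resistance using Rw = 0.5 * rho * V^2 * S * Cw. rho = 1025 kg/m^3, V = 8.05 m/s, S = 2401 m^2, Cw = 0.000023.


Formula: Rw = 0.5 * rho * V^2 * S * Cw
Step 1 — V^2 = 8.05^2 = 64.8025
Step 2 — 0.5 * rho * V^2 = 0.5 * 1025 * 64.8025 = 33211.28125
Step 3 — Rw = 33211.28125 * 2401 * 0.000023 ≈ 1834.0 N (5 s.f.)

1834.0 N


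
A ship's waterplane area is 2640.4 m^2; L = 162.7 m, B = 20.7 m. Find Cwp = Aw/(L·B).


Formula: Cwp = Aw / (L * B)
Step 1 — L * B = 162.7 * 20.7 = 3367.89 m^2
Step 2 — Cwp = 2640.4 / 3367.89 ≈ 0.78399 (5 s.f.)

0.78399


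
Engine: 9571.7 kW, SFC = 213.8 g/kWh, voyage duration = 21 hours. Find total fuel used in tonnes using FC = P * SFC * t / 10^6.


Formula: FC (tonnes) = P * SFC * t / 1,000,000
Step 1 — P * SFC * t = 9571.7 * 213.8 * 21 = 42975018.66 g
Step 2 — FC (tonnes) = 42975018.66 / 1,000,000 ≈ 42.975 tonnes (5 s.f.)

42.975 tonnes


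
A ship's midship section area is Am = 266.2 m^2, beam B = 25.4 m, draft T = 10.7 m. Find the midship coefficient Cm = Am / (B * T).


Formula: Cm = Am / (B * T)
Step 1 — B * T = 25.4 * 10.7 = 271.78 m^2
Step 2 — Cm = 266.2 / 271.78 ≈ 0.97947 (5 s.f.)

0.97947


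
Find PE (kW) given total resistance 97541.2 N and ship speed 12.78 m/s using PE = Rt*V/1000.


Formula: PE = Rt * V / 1000 (kW)
Step 1 — PE (W) = 97541.2 * 12.78 = 1246576.536 W
Step 2 — PE (kW) = 1246576.536 / 1000 ≈ 1246.6 kW (5 s.f.)

1246.6 kW


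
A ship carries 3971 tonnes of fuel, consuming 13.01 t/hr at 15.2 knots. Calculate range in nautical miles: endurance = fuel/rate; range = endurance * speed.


Formula: endurance = fuel / rate; range = endurance * speed
Step 1 — endurance = 3971 / 13.01 = 305.2267 hours
Step 2 — range = 305.2267 * 15.2 ≈ 4639.4 nautical miles (5 s.f.)

4639.4 NM


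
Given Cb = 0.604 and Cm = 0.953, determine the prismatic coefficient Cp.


Formula: Cp = Cb / Cm
Substituting: Cp = 0.604 / 0.953
Result: Cp ≈ 0.63379 (5 s.f.)

0.63379


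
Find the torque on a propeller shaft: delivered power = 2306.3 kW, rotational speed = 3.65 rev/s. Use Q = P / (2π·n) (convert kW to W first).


Formula: Q = P_W / (2 * pi * n)
Step 1 — P_W = 2306.3 kW * 1000 = 2306300.0 W
Step 2 — 2 * pi * n = 2 * pi * 3.65 = 22.933626
Step 3 — Q = 2306300.0 / 22.933626 ≈ 100560 N·m (5 s.f.)

100560 N·m


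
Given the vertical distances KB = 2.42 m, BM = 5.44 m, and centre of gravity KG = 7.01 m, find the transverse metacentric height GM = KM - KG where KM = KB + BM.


Formula: GM = KB + BM - KG
Step 1 — KM = KB + BM = 2.42 + 5.44 = 7.86 m
Step 2 — GM = KM - KG = 7.86 - 7.01 = 0.85 m

0.85 m


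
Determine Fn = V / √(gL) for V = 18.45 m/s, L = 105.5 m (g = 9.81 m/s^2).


Formula: Fn = V / sqrt(g * L)
Step 1 — g * L = 9.81 * 105.5 = 1034.955
Step 2 — sqrt(g * L) = sqrt(1034.955) = 32.170716
Step 3 — Fn = 18.45 / 32.170716 ≈ 0.57350 (5 s.f.)

0.57350


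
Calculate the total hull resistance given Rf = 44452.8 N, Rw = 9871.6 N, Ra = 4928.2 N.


Formula: Rt = Rf + Rw + Ra
Substituting: Rt = 44452.8 + 9871.6 + 4928.2
Result: Rt = 59252.6 N

59252.6 N


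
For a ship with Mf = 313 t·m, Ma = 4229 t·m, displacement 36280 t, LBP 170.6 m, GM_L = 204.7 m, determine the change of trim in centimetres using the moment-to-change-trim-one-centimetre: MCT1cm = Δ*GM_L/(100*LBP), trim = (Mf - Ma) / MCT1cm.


Formula: net trimming moment = Mf - Ma; MCT1cm = Δ*GM_L/(100*LBP); trim = net moment / MCT1cm
Step 1 — net trimming moment = 313 - 4229 = -3916 t·m
Step 2 — MCT1cm = 36280 * 204.7 / (100 * 170.6) = 435.3175 t·m/cm
Step 3 — trim = -3916 / 435.3175 ≈ -8.9957 cm (5 s.f.)

-8.9957 cm


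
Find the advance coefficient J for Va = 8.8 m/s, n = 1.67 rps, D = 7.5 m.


Formula: J = Va / (n * D)
Step 1 — n * D = 1.67 * 7.5 = 12.525
Step 2 — J = 8.8 / 12.525 ≈ 0.70259 (5 s.f.)

0.70259


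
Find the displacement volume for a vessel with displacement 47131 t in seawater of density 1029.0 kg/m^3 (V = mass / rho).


Formula: V = mass / rho
Step 1 — convert tonnes to kg: 47131 t * 1000 = 47131000 kg
Step 2 — V = 47131000 / 1029.0 ≈ 45803 m^3 (5 s.f.)

45803 m^3


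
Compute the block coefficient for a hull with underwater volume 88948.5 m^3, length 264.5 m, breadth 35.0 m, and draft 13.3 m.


Formula: Cb = V / (L * B * T)
Step 1 — L * B * T = 264.5 * 35.0 * 13.3 = 123124.75 m^3
Step 2 — Cb = 88948.5 / 123124.75 ≈ 0.72243 (5 s.f.)

0.72243


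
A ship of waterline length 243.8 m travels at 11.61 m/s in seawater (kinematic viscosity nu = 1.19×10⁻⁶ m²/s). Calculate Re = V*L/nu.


Formula: Re = V * L / nu
Step 1 — V * L = 11.61 * 243.8 = 2830.518 m^2/s
Step 2 — Re = 2830.518 / 1.19e-6 = 2.38e+09

2.38e+09


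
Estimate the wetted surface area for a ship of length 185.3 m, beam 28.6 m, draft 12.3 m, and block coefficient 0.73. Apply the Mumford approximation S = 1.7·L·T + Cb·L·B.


Formula: S = 1.7*L*T + V/T with V = Cb*L*B*T, i.e. S = L * (1.7*T + Cb*B)
Step 1 — 1.7*T = 1.7 * 12.3 = 20.91 m
Step 2 — Cb*B = 0.73 * 28.6 = 20.878 m
Step 3 — 1.7*T + Cb*B = 20.91 + 20.878 = 41.788 m
Step 4 — S = 185.3 * 41.788 ≈ 7743.3 m^2 (5 s.f.)

7743.3 m^2


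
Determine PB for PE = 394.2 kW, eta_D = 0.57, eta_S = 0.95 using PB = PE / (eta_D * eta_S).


Formula: PB = PE / (eta_D * eta_S)
Step 1 — combined efficiency = eta_D * eta_S = 0.57 * 0.95 = 0.5415
Step 2 — PB = 394.2 / 0.5415 ≈ 727.98 kW (5 s.f.)

727.98 kW


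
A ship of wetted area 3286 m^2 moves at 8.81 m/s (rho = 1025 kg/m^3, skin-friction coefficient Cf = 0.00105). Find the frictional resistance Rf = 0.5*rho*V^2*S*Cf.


Formula: Rf = 0.5 * rho * V^2 * S * Cf
Step 1 — V^2 = 8.81^2 = 77.6161
Step 2 — 0.5 * rho * V^2 = 0.5 * 1025 * 77.6161 = 39778.25125
Step 3 — Rf = 39778.25125 * 3286 * 0.00105 ≈ 137250 N (5 s.f.)

137250 N


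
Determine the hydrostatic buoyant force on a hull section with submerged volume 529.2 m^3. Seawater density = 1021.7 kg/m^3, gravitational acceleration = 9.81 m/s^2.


Formula: Fb = rho * g * V
Substituting: Fb = 1021.7 * 9.81 * 529.2
Intermediate: 1021.7 * 9.81 = 10022.877
Result: Fb = 10022.877 * 529.2 ≈ 5304100 N (5 s.f.)

5304100 N


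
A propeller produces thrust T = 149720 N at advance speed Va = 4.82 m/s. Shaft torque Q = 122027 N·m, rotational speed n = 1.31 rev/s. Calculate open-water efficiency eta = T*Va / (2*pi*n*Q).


Formula: eta = T * Va / (2 * pi * n * Q)
Step 1 — numerator = T * Va = 149720 * 4.82 = 721650.4
Step 2 — 2 * pi * n = 2 * pi * 1.31 = 8.230973
Step 3 — denominator = 8.230973 * 122027 = 1004400.94
Step 4 — eta = 721650.4 / 1004400.94 ≈ 0.71849 (5 s.f.)

0.71849


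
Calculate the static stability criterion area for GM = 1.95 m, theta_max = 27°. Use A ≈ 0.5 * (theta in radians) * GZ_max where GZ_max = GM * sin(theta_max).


Formula: GZ_max = GM * sin(theta); Area = 0.5 * theta_rad * GZ_max
Step 1 — GZ_max = 1.95 * sin(27°) = 1.95 * 0.45399 = 0.885281 m
Step 2 — theta_rad = 27 * pi/180 = 0.471239 rad
Step 3 — Area = 0.5 * 0.471239 * 0.885281 ≈ 0.20859 m·rad (5 s.f.)

0.20859 m·rad


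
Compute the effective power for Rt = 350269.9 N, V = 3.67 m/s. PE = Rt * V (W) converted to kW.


Formula: PE = Rt * V / 1000 (kW)
Step 1 — PE (W) = 350269.9 * 3.67 = 1285490.533 W
Step 2 — PE (kW) = 1285490.533 / 1000 ≈ 1285.5 kW (5 s.f.)

1285.5 kW


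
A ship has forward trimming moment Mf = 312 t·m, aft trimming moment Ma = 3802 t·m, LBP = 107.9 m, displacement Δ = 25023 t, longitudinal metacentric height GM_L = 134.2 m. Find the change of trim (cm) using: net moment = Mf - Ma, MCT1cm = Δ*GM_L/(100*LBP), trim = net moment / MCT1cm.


Formula: net trimming moment = Mf - Ma; MCT1cm = Δ*GM_L/(100*LBP); trim = net moment / MCT1cm
Step 1 — net trimming moment = 312 - 3802 = -3490 t·m
Step 2 — MCT1cm = 25023 * 134.2 / (100 * 107.9) = 311.2221 t·m/cm
Step 3 — trim = -3490 / 311.2221 ≈ -11.214 cm (5 s.f.)

-11.214 cm


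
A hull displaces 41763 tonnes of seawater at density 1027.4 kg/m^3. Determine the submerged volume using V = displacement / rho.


Formula: V = mass / rho
Step 1 — convert tonnes to kg: 41763 t * 1000 = 41763000 kg
Step 2 — V = 41763000 / 1027.4 ≈ 40649 m^3 (5 s.f.)

40649 m^3


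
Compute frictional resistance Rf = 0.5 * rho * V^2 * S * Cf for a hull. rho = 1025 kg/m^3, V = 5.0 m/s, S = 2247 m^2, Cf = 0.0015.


Formula: Rf = 0.5 * rho * V^2 * S * Cf
Step 1 — V^2 = 5.0^2 = 25.0
Step 2 — 0.5 * rho * V^2 = 0.5 * 1025 * 25.0 = 12812.5
Step 3 — Rf = 12812.5 * 2247 * 0.0015 ≈ 43185 N (5 s.f.)

43185 N


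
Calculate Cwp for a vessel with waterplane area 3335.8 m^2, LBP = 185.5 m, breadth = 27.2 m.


Formula: Cwp = Aw / (L * B)
Step 1 — L * B = 185.5 * 27.2 = 5045.6 m^2
Step 2 — Cwp = 3335.8 / 5045.6 ≈ 0.66113 (5 s.f.)

0.66113


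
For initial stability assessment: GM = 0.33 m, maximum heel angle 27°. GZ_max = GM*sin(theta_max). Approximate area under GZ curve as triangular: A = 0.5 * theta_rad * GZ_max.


Formula: GZ_max = GM * sin(theta); Area = 0.5 * theta_rad * GZ_max
Step 1 — GZ_max = 0.33 * sin(27°) = 0.33 * 0.45399 = 0.149817 m
Step 2 — theta_rad = 27 * pi/180 = 0.471239 rad
Step 3 — Area = 0.5 * 0.471239 * 0.149817 ≈ 0.035300 m·rad (5 s.f.)

0.035300 m·rad


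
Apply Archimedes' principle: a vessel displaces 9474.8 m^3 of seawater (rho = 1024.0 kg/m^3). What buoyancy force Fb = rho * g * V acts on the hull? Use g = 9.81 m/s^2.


Formula: Fb = rho * g * V
Substituting: Fb = 1024.0 * 9.81 * 9474.8
Intermediate: 1024.0 * 9.81 = 10045.44
Result: Fb = 10045.44 * 9474.8 ≈ 95179000 N (5 s.f.)

95179000 N


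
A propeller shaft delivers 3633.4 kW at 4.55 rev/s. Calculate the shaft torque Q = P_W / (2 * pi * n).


Formula: Q = P_W / (2 * pi * n)
Step 1 — P_W = 3633.4 kW * 1000 = 3633400.0 W
Step 2 — 2 * pi * n = 2 * pi * 4.55 = 28.588493
Step 3 — Q = 3633400.0 / 28.588493 ≈ 127090 N·m (5 s.f.)

127090 N·m


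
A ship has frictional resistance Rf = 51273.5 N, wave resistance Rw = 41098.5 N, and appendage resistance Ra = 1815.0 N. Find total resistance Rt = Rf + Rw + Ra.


Formula: Rt = Rf + Rw + Ra
Substituting: Rt = 51273.5 + 41098.5 + 1815.0
Result: Rt = 94187.0 N

94187.0 N


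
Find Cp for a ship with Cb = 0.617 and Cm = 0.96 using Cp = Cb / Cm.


Formula: Cp = Cb / Cm
Substituting: Cp = 0.617 / 0.96
Result: Cp ≈ 0.64271 (5 s.f.)

0.64271


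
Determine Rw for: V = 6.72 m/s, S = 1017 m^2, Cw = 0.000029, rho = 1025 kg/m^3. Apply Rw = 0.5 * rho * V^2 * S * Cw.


Formula: Rw = 0.5 * rho * V^2 * S * Cw
Step 1 — V^2 = 6.72^2 = 45.1584
Step 2 — 0.5 * rho * V^2 = 0.5 * 1025 * 45.1584 = 23143.68
Step 3 — Rw = 23143.68 * 1017 * 0.000029 ≈ 682.58 N (5 s.f.)

682.58 N


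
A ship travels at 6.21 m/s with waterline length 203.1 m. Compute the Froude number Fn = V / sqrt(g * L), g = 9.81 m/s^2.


Formula: Fn = V / sqrt(g * L)
Step 1 — g * L = 9.81 * 203.1 = 1992.411
Step 2 — sqrt(g * L) = sqrt(1992.411) = 44.636431
Step 3 — Fn = 6.21 / 44.636431 ≈ 0.13912 (5 s.f.)

0.13912


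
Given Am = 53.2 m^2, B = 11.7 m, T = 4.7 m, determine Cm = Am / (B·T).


Formula: Cm = Am / (B * T)
Step 1 — B * T = 11.7 * 4.7 = 54.99 m^2
Step 2 — Cm = 53.2 / 54.99 ≈ 0.96745 (5 s.f.)

0.96745


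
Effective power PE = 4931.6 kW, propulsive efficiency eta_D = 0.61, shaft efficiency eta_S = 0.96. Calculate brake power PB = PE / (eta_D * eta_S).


Formula: PB = PE / (eta_D * eta_S)
Step 1 — combined efficiency = eta_D * eta_S = 0.61 * 0.96 = 0.5856
Step 2 — PB = 4931.6 / 0.5856 ≈ 8421.4 kW (5 s.f.)

8421.4 kW


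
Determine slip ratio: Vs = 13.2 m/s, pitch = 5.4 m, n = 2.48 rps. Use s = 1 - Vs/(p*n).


Formula: s = 1 - Vs / (p * n)
Step 1 — p * n = 5.4 * 2.48 = 13.392
Step 2 — Vs / (p*n) = 13.2 / 13.392 = 0.985663 (6 d.p.)
Step 3 — s = 1 - 0.985663 = 0.014337

0.014337


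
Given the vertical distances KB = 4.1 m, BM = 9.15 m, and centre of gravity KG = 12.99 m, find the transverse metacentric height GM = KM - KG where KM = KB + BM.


Formula: GM = KB + BM - KG
Step 1 — KM = KB + BM = 4.1 + 9.15 = 13.25 m
Step 2 — GM = KM - KG = 13.25 - 12.99 = 0.26 m

0.26 m


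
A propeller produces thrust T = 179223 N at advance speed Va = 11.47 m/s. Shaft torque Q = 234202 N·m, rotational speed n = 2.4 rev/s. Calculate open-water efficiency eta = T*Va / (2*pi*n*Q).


Formula: eta = T * Va / (2 * pi * n * Q)
Step 1 — numerator = T * Va = 179223 * 11.47 = 2055687.81
Step 2 — 2 * pi * n = 2 * pi * 2.4 = 15.079645
Step 3 — denominator = 15.079645 * 234202 = 3531683.02
Step 4 — eta = 2055687.81 / 3531683.02 ≈ 0.58207 (5 s.f.)

0.58207


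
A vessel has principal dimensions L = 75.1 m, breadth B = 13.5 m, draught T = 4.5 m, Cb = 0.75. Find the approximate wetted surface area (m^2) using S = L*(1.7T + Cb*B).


Formula: S = 1.7*L*T + V/T with V = Cb*L*B*T, i.e. S = L * (1.7*T + Cb*B)
Step 1 — 1.7*T = 1.7 * 4.5 = 7.65 m
Step 2 — Cb*B = 0.75 * 13.5 = 10.125 m
Step 3 — 1.7*T + Cb*B = 7.65 + 10.125 = 17.775 m
Step 4 — S = 75.1 * 17.775 ≈ 1334.9 m^2 (5 s.f.)

1334.9 m^2


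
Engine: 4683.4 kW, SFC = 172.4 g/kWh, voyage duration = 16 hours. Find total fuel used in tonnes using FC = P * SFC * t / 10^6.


Formula: FC (tonnes) = P * SFC * t / 1,000,000
Step 1 — P * SFC * t = 4683.4 * 172.4 * 16 = 12918690.56 g
Step 2 — FC (tonnes) = 12918690.56 / 1,000,000 ≈ 12.919 tonnes (5 s.f.)

12.919 tonnes


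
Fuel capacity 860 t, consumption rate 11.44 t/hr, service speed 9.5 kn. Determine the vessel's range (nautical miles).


Formula: endurance = fuel / rate; range = endurance * speed
Step 1 — endurance = 860 / 11.44 = 75.1748 hours
Step 2 — range = 75.1748 * 9.5 ≈ 714.16 nautical miles (5 s.f.)

714.16 NM


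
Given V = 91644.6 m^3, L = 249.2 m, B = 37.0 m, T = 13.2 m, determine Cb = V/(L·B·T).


Formula: Cb = V / (L * B * T)
Step 1 — L * B * T = 249.2 * 37.0 * 13.2 = 121709.28 m^3
Step 2 — Cb = 91644.6 / 121709.28 ≈ 0.75298 (5 s.f.)

0.75298


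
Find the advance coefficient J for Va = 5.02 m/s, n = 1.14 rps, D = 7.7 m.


Formula: J = Va / (n * D)
Step 1 — n * D = 1.14 * 7.7 = 8.778
Step 2 — J = 5.02 / 8.778 ≈ 0.57188 (5 s.f.)

0.57188


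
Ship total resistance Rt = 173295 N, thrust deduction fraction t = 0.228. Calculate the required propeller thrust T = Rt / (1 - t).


Formula: T = Rt / (1 - t)
Step 1 — (1 - t) = 1 - 0.228 = 0.772
Step 2 — T = 173295 / 0.772 ≈ 224480 N (5 s.f.)

224480 N


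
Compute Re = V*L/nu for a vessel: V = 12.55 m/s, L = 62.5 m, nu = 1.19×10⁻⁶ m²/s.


Formula: Re = V * L / nu
Step 1 — V * L = 12.55 * 62.5 = 784.375 m^2/s
Step 2 — Re = 784.375 / 1.19e-6 = 6.59e+08

6.59e+08


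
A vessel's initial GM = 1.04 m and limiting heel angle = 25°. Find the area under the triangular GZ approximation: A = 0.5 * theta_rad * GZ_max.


Formula: GZ_max = GM * sin(theta); Area = 0.5 * theta_rad * GZ_max
Step 1 — GZ_max = 1.04 * sin(25°) = 1.04 * 0.422618 = 0.439523 m
Step 2 — theta_rad = 25 * pi/180 = 0.436332 rad
Step 3 — Area = 0.5 * 0.436332 * 0.439523 ≈ 0.095889 m·rad (5 s.f.)

0.095889 m·rad


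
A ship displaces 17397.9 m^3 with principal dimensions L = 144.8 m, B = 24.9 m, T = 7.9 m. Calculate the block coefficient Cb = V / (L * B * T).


Formula: Cb = V / (L * B * T)
Step 1 — L * B * T = 144.8 * 24.9 * 7.9 = 28483.608 m^3
Step 2 — Cb = 17397.9 / 28483.608 ≈ 0.61080 (5 s.f.)

0.61080


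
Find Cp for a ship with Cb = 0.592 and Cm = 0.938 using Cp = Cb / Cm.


Formula: Cp = Cb / Cm
Substituting: Cp = 0.592 / 0.938
Result: Cp ≈ 0.63113 (5 s.f.)

0.63113


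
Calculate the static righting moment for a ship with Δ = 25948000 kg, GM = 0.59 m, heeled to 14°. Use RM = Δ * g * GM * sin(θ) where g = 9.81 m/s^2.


Formula: GZ = GM * sin(theta); RM = disp * g * GZ
Step 1 — GZ = 0.59 * sin(14°) = 0.59 * 0.241922 = 0.142734 m
Step 2 — RM = 25948000 * 9.81 * 0.142734 ≈ 36333000 N·m (5 s.f.)

36333000 N·m


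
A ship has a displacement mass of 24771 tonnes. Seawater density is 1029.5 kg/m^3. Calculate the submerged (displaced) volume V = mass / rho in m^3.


Formula: V = mass / rho
Step 1 — convert tonnes to kg: 24771 t * 1000 = 24771000 kg
Step 2 — V = 24771000 / 1029.5 ≈ 24061 m^3 (5 s.f.)

24061 m^3


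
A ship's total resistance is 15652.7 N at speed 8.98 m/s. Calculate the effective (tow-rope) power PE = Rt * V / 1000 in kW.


Formula: PE = Rt * V / 1000 (kW)
Step 1 — PE (W) = 15652.7 * 8.98 = 140561.246 W
Step 2 — PE (kW) = 140561.246 / 1000 ≈ 140.56 kW (5 s.f.)

140.56 kW


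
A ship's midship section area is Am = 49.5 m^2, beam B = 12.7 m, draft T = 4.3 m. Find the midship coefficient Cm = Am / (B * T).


Formula: Cm = Am / (B * T)
Step 1 — B * T = 12.7 * 4.3 = 54.61 m^2
Step 2 — Cm = 49.5 / 54.61 ≈ 0.90643 (5 s.f.)

0.90643


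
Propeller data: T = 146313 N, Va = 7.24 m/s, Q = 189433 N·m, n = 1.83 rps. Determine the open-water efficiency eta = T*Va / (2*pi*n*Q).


Formula: eta = T * Va / (2 * pi * n * Q)
Step 1 — numerator = T * Va = 146313 * 7.24 = 1059306.12
Step 2 — 2 * pi * n = 2 * pi * 1.83 = 11.498229
Step 3 — denominator = 11.498229 * 189433 = 2178144.01
Step 4 — eta = 1059306.12 / 2178144.01 ≈ 0.48633 (5 s.f.)

0.48633


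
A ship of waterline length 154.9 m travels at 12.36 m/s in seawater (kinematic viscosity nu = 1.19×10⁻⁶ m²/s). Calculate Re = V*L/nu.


Formula: Re = V * L / nu
Step 1 — V * L = 12.36 * 154.9 = 1914.564 m^2/s
Step 2 — Re = 1914.564 / 1.19e-6 = 1.61e+09

1.61e+09


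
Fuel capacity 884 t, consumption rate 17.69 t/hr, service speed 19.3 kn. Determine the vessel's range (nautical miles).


Formula: endurance = fuel / rate; range = endurance * speed
Step 1 — endurance = 884 / 17.69 = 49.9717 hours
Step 2 — range = 49.9717 * 19.3 ≈ 964.45 nautical miles (5 s.f.)

964.45 NM


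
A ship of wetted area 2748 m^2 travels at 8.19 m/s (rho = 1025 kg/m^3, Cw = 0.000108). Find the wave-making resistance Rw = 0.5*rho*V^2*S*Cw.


Formula: Rw = 0.5 * rho * V^2 * S * Cw
Step 1 — V^2 = 8.19^2 = 67.0761
Step 2 — 0.5 * rho * V^2 = 0.5 * 1025 * 67.0761 = 34376.50125
Step 3 — Rw = 34376.50125 * 2748 * 0.000108 ≈ 10202 N (5 s.f.)

10202 N


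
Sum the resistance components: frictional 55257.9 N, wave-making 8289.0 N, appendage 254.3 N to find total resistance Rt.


Formula: Rt = Rf + Rw + Ra
Substituting: Rt = 55257.9 + 8289.0 + 254.3
Result: Rt = 63801.2 N

63801.2 N


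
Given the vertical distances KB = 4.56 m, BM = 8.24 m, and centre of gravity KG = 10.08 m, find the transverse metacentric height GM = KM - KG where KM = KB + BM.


Formula: GM = KB + BM - KG
Step 1 — KM = KB + BM = 4.56 + 8.24 = 12.8 m
Step 2 — GM = KM - KG = 12.8 - 10.08 = 2.72 m

2.72 m


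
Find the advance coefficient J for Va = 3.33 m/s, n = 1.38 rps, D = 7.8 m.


Formula: J = Va / (n * D)
Step 1 — n * D = 1.38 * 7.8 = 10.764
Step 2 — J = 3.33 / 10.764 ≈ 0.30936 (5 s.f.)

0.30936


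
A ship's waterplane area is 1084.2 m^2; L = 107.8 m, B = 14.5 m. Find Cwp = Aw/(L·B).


Formula: Cwp = Aw / (L * B)
Step 1 — L * B = 107.8 * 14.5 = 1563.1 m^2
Step 2 — Cwp = 1084.2 / 1563.1 ≈ 0.69362 (5 s.f.)

0.69362


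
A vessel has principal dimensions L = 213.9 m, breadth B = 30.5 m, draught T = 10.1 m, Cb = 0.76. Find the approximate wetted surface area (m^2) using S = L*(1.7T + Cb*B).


Formula: S = 1.7*L*T + V/T with V = Cb*L*B*T, i.e. S = L * (1.7*T + Cb*B)
Step 1 — 1.7*T = 1.7 * 10.1 = 17.17 m
Step 2 — Cb*B = 0.76 * 30.5 = 23.18 m
Step 3 — 1.7*T + Cb*B = 17.17 + 23.18 = 40.35 m
Step 4 — S = 213.9 * 40.35 ≈ 8630.9 m^2 (5 s.f.)

8630.9 m^2


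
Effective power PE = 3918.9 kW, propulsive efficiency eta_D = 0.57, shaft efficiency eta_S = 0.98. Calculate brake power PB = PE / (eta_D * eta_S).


Formula: PB = PE / (eta_D * eta_S)
Step 1 — combined efficiency = eta_D * eta_S = 0.57 * 0.98 = 0.5586
Step 2 — PB = 3918.9 / 0.5586 ≈ 7015.6 kW (5 s.f.)

7015.6 kW


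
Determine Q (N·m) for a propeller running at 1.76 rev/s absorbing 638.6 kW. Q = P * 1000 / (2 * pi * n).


Formula: Q = P_W / (2 * pi * n)
Step 1 — P_W = 638.6 kW * 1000 = 638600.0 W
Step 2 — 2 * pi * n = 2 * pi * 1.76 = 11.058406
Step 3 — Q = 638600.0 / 11.058406 ≈ 57748 N·m (5 s.f.)

57748 N·m


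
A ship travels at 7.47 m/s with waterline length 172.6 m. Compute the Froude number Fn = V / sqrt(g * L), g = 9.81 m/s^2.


Formula: Fn = V / sqrt(g * L)
Step 1 — g * L = 9.81 * 172.6 = 1693.206
Step 2 — sqrt(g * L) = sqrt(1693.206) = 41.148584
Step 3 — Fn = 7.47 / 41.148584 ≈ 0.18154 (5 s.f.)

0.18154


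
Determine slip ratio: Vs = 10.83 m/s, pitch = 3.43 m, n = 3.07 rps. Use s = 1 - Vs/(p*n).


Formula: s = 1 - Vs / (p * n)
Step 1 — p * n = 3.43 * 3.07 = 10.5301
Step 2 — Vs / (p*n) = 10.83 / 10.5301 = 1.02848 (6 d.p.)
Step 3 — s = 1 - 1.02848 = -0.02848

-0.02848


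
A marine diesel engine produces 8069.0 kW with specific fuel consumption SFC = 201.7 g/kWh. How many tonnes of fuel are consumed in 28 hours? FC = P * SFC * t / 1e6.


Formula: FC (tonnes) = P * SFC * t / 1,000,000
Step 1 — P * SFC * t = 8069.0 * 201.7 * 28 = 45570484.4 g
Step 2 — FC (tonnes) = 45570484.4 / 1,000,000 ≈ 45.570 tonnes (5 s.f.)

45.570 tonnes


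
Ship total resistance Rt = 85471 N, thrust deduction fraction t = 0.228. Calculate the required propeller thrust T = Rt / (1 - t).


Formula: T = Rt / (1 - t)
Step 1 — (1 - t) = 1 - 0.228 = 0.772
Step 2 — T = 85471 / 0.772 ≈ 110710 N (5 s.f.)

110710 N


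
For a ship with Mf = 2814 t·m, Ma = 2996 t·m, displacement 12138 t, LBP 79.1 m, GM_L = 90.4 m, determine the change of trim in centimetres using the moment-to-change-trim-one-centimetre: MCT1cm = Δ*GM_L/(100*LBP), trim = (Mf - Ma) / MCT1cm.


Formula: net trimming moment = Mf - Ma; MCT1cm = Δ*GM_L/(100*LBP); trim = net moment / MCT1cm
Step 1 — net trimming moment = 2814 - 2996 = -182 t·m
Step 2 — MCT1cm = 12138 * 90.4 / (100 * 79.1) = 138.72 t·m/cm
Step 3 — trim = -182 / 138.72 ≈ -1.3120 cm (5 s.f.)

-1.3120 cm


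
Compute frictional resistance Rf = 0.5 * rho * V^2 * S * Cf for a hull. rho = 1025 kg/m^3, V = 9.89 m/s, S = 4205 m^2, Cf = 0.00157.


Formula: Rf = 0.5 * rho * V^2 * S * Cf
Step 1 — V^2 = 9.89^2 = 97.8121
Step 2 — 0.5 * rho * V^2 = 0.5 * 1025 * 97.8121 = 50128.70125
Step 3 — Rf = 50128.70125 * 4205 * 0.00157 ≈ 330940 N (5 s.f.)

330940 N


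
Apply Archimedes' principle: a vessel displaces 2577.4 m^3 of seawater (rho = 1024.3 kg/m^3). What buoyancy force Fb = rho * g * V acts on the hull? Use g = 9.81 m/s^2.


Formula: Fb = rho * g * V
Substituting: Fb = 1024.3 * 9.81 * 2577.4
Intermediate: 1024.3 * 9.81 = 10048.383
Result: Fb = 10048.383 * 2577.4 ≈ 25899000 N (5 s.f.)

25899000 N


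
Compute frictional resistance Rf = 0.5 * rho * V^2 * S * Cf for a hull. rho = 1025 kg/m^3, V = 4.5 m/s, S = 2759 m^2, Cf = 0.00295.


Formula: Rf = 0.5 * rho * V^2 * S * Cf
Step 1 — V^2 = 4.5^2 = 20.25
Step 2 — 0.5 * rho * V^2 = 0.5 * 1025 * 20.25 = 10378.125
Step 3 — Rf = 10378.125 * 2759 * 0.00295 ≈ 84468 N (5 s.f.)

84468 N


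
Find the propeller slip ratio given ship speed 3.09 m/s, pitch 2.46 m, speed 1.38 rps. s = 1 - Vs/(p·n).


Formula: s = 1 - Vs / (p * n)
Step 1 — p * n = 2.46 * 1.38 = 3.3948
Step 2 — Vs / (p*n) = 3.09 / 3.3948 = 0.910216 (6 d.p.)
Step 3 — s = 1 - 0.910216 = 0.089784

0.089784


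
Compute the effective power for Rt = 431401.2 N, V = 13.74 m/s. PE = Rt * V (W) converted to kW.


Formula: PE = Rt * V / 1000 (kW)
Step 1 — PE (W) = 431401.2 * 13.74 = 5927452.488 W
Step 2 — PE (kW) = 5927452.488 / 1000 ≈ 5927.5 kW (5 s.f.)

5927.5 kW


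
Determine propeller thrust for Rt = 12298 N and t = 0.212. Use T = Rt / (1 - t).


Formula: T = Rt / (1 - t)
Step 1 — (1 - t) = 1 - 0.212 = 0.788
Step 2 — T = 12298 / 0.788 ≈ 15607 N (5 s.f.)

15607 N


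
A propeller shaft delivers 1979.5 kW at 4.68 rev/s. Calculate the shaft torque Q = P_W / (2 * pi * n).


Formula: Q = P_W / (2 * pi * n)
Step 1 — P_W = 1979.5 kW * 1000 = 1979500.0 W
Step 2 — 2 * pi * n = 2 * pi * 4.68 = 29.405307
Step 3 — Q = 1979500.0 / 29.405307 ≈ 67318 N·m (5 s.f.)

67318 N·m


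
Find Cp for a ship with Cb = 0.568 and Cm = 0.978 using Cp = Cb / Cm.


Formula: Cp = Cb / Cm
Substituting: Cp = 0.568 / 0.978
Result: Cp ≈ 0.58078 (5 s.f.)

0.58078


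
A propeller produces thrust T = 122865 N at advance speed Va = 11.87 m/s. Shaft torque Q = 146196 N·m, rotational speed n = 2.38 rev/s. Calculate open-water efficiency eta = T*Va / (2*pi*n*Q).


Formula: eta = T * Va / (2 * pi * n * Q)
Step 1 — numerator = T * Va = 122865 * 11.87 = 1458407.55
Step 2 — 2 * pi * n = 2 * pi * 2.38 = 14.953981
Step 3 — denominator = 14.953981 * 146196 = 2186212.21
Step 4 — eta = 1458407.55 / 2186212.21 ≈ 0.66709 (5 s.f.)

0.66709


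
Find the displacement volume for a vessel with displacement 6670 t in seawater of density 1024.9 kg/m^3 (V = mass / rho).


Formula: V = mass / rho
Step 1 — convert tonnes to kg: 6670 t * 1000 = 6670000 kg
Step 2 — V = 6670000 / 1024.9 ≈ 6508.0 m^3 (5 s.f.)

6508.0 m^3


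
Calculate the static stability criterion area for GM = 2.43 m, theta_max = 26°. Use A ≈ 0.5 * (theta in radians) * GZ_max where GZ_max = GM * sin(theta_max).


Formula: GZ_max = GM * sin(theta); Area = 0.5 * theta_rad * GZ_max
Step 1 — GZ_max = 2.43 * sin(26°) = 2.43 * 0.438371 = 1.065242 m
Step 2 — theta_rad = 26 * pi/180 = 0.453786 rad
Step 3 — Area = 0.5 * 0.453786 * 1.065242 ≈ 0.24170 m·rad (5 s.f.)

0.24170 m·rad


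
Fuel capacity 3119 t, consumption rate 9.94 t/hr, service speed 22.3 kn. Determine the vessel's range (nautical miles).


Formula: endurance = fuel / rate; range = endurance * speed
Step 1 — endurance = 3119 / 9.94 = 313.7827 hours
Step 2 — range = 313.7827 * 22.3 ≈ 6997.4 nautical miles (5 s.f.)

6997.4 NM


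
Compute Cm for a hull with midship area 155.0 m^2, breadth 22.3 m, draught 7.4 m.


Formula: Cm = Am / (B * T)
Step 1 — B * T = 22.3 * 7.4 = 165.02 m^2
Step 2 — Cm = 155.0 / 165.02 ≈ 0.93928 (5 s.f.)

0.93928


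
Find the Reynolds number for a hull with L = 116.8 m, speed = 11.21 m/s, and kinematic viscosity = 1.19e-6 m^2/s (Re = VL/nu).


Formula: Re = V * L / nu
Step 1 — V * L = 11.21 * 116.8 = 1309.328 m^2/s
Step 2 — Re = 1309.328 / 1.19e-6 = 1.10e+09

1.10e+09


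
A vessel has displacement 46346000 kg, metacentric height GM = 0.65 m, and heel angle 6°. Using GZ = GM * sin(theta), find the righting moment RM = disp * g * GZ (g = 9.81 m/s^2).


Formula: GZ = GM * sin(theta); RM = disp * g * GZ
Step 1 — GZ = 0.65 * sin(6°) = 0.65 * 0.104528 = 0.067943 m
Step 2 — RM = 46346000 * 9.81 * 0.067943 ≈ 30891000 N·m (5 s.f.)

30891000 N·m


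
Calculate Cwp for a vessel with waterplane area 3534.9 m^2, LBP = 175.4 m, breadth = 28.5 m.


Formula: Cwp = Aw / (L * B)
Step 1 — L * B = 175.4 * 28.5 = 4998.9 m^2
Step 2 — Cwp = 3534.9 / 4998.9 ≈ 0.70714 (5 s.f.)

0.70714


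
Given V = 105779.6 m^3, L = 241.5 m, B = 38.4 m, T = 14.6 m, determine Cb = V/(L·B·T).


Formula: Cb = V / (L * B * T)
Step 1 — L * B * T = 241.5 * 38.4 * 14.6 = 135394.56 m^3
Step 2 — Cb = 105779.6 / 135394.56 ≈ 0.78127 (5 s.f.)

0.78127


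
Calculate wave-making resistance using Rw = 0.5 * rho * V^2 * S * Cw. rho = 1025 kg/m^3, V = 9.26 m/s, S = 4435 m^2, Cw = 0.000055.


Formula: Rw = 0.5 * rho * V^2 * S * Cw
Step 1 — V^2 = 9.26^2 = 85.7476
Step 2 — 0.5 * rho * V^2 = 0.5 * 1025 * 85.7476 = 43945.645
Step 3 — Rw = 43945.645 * 4435 * 0.000055 ≈ 10719 N (5 s.f.)

10719 N


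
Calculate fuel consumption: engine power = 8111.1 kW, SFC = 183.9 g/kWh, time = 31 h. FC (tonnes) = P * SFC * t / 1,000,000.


Formula: FC (tonnes) = P * SFC * t / 1,000,000
Step 1 — P * SFC * t = 8111.1 * 183.9 * 31 = 46240569.99 g
Step 2 — FC (tonnes) = 46240569.99 / 1,000,000 ≈ 46.241 tonnes (5 s.f.)

46.241 tonnes


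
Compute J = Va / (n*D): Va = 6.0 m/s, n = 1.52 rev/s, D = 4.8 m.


Formula: J = Va / (n * D)
Step 1 — n * D = 1.52 * 4.8 = 7.296
Step 2 — J = 6.0 / 7.296 ≈ 0.82237 (5 s.f.)

0.82237


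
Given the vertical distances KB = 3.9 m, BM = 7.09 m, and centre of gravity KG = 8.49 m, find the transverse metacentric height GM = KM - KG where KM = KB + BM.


Formula: GM = KB + BM - KG
Step 1 — KM = KB + BM = 3.9 + 7.09 = 10.99 m
Step 2 — GM = KM - KG = 10.99 - 8.49 = 2.5 m

2.5 m


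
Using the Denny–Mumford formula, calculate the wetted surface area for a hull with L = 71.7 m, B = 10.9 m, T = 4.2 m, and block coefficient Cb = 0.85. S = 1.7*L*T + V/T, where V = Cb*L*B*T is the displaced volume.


Formula: S = 1.7*L*T + V/T with V = Cb*L*B*T, i.e. S = L * (1.7*T + Cb*B)
Step 1 — 1.7*T = 1.7 * 4.2 = 7.14 m
Step 2 — Cb*B = 0.85 * 10.9 = 9.265 m
Step 3 — 1.7*T + Cb*B = 7.14 + 9.265 = 16.405 m
Step 4 — S = 71.7 * 16.405 ≈ 1176.2 m^2 (5 s.f.)

1176.2 m^2


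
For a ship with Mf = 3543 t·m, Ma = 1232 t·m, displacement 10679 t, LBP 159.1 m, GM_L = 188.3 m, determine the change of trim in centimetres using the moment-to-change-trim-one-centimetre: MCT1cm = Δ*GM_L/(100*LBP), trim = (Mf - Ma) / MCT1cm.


Formula: net trimming moment = Mf - Ma; MCT1cm = Δ*GM_L/(100*LBP); trim = net moment / MCT1cm
Step 1 — net trimming moment = 3543 - 1232 = 2311 t·m
Step 2 — MCT1cm = 10679 * 188.3 / (100 * 159.1) = 126.3894 t·m/cm
Step 3 — trim = 2311 / 126.3894 ≈ 18.285 cm (5 s.f.)

18.285 cm


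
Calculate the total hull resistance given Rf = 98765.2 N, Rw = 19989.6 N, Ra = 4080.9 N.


Formula: Rt = Rf + Rw + Ra
Substituting: Rt = 98765.2 + 19989.6 + 4080.9
Result: Rt = 122835.7 N

122835.7 N


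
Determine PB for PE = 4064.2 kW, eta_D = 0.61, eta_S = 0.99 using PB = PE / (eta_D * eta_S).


Formula: PB = PE / (eta_D * eta_S)
Step 1 — combined efficiency = eta_D * eta_S = 0.61 * 0.99 = 0.6039
Step 2 — PB = 4064.2 / 0.6039 ≈ 6729.9 kW (5 s.f.)

6729.9 kW


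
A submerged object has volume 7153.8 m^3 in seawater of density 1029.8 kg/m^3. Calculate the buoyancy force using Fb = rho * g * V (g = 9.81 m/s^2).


Formula: Fb = rho * g * V
Substituting: Fb = 1029.8 * 9.81 * 7153.8
Intermediate: 1029.8 * 9.81 = 10102.338
Result: Fb = 10102.338 * 7153.8 ≈ 72270000 N (5 s.f.)

72270000 N


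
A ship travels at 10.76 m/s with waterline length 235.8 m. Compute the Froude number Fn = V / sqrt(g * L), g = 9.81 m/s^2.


Formula: Fn = V / sqrt(g * L)
Step 1 — g * L = 9.81 * 235.8 = 2313.198
Step 2 — sqrt(g * L) = sqrt(2313.198) = 48.095717
Step 3 — Fn = 10.76 / 48.095717 ≈ 0.22372 (5 s.f.)

0.22372


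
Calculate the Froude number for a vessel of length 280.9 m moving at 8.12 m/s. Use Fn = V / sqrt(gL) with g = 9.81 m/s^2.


Formula: Fn = V / sqrt(g * L)
Step 1 — g * L = 9.81 * 280.9 = 2755.629
Step 2 — sqrt(g * L) = sqrt(2755.629) = 52.494085
Step 3 — Fn = 8.12 / 52.494085 ≈ 0.15468 (5 s.f.)

0.15468


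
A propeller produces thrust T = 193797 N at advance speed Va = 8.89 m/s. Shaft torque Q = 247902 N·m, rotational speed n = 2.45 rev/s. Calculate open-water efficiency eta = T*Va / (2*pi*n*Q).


Formula: eta = T * Va / (2 * pi * n * Q)
Step 1 — numerator = T * Va = 193797 * 8.89 = 1722855.33
Step 2 — 2 * pi * n = 2 * pi * 2.45 = 15.393804
Step 3 — denominator = 15.393804 * 247902 = 3816154.8
Step 4 — eta = 1722855.33 / 3816154.8 ≈ 0.45146 (5 s.f.)

0.45146


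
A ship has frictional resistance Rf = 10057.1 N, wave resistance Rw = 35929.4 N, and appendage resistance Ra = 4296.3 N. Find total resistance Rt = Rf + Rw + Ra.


Formula: Rt = Rf + Rw + Ra
Substituting: Rt = 10057.1 + 35929.4 + 4296.3
Result: Rt = 50282.8 N

50282.8 N
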